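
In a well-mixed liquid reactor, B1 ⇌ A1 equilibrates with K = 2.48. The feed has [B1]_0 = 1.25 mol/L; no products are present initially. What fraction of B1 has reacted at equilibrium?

Let X = conversion of B1; extent ξ = 1.25·X mol/L.
Concentrations: [B1] = 1.25 − 1.25X; [A1] = 1.25X.
K = [A1] / ([B1]).
Solving K = 2.48 for X ∈ (0,1): X = 0.713.

X = 0.713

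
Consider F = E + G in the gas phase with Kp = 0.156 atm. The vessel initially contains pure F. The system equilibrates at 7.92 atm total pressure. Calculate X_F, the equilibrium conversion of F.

X = 0.139

Take 1 mol F as basis and let X be its fractional conversion, so ξ = X.
At extent ξ: n_F = 1 − X; n_E = X; n_G = X.
Summing: n_T = 1 + X.
Mole fractions y_i = n_i/n_T; Kp = p_E p_G / (p_F) with p_i = y_i·P.
This yields a degree-2 equation in X; solving on (0,1), X = 0.139.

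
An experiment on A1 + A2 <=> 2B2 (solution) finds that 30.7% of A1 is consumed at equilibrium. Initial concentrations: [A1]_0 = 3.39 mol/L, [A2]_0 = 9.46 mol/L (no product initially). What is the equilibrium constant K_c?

Let X = conversion of A1.
Concentrations: [A1] = 3.39 − 3.39X; [A2] = 9.46 − 3.39X; [B2] = 6.78X.
At X = 0.307: [A1] = 2.35, [A2] = 8.42, [B2] = 2.08.
K_c = [B2]^2 / ([A1] [A2]) = 0.219.

K_c = 0.219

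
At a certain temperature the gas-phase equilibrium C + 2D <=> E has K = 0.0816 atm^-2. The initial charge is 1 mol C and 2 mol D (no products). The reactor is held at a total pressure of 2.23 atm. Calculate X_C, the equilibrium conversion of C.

X = 0.140

Basis: 1 mol C initially; let X = conversion of C. Extent ξ = X.
Mole table: n_C = 1 − X; n_D = 2 − 2X; n_E = X.
n_T = Σnᵢ = 3 − 2X.
Mole fractions y_i = n_i/n_T; K = p_E / (p_C p_D^2) with p_i = y_i·P.
Equating to 0.0816 atm^-2 and solving on 0 < X < 1: X = 0.140.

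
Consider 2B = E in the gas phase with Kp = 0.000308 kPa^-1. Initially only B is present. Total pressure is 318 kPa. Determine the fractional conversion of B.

X = 0.152

Basis: 1 mol B initially; let X = conversion of B. Extent ξ = 0.5X.
Species balance: n_B = 1 − X; n_E = 0.5X.
Summing: n_T = 1 − 0.5X.
y_i = n_i/n_T, p_i = y_i·P. Kp = p_E / (p_B^2).
Setting this equal to 0.000308 kPa^-1 and taking the physical root (0 < X < 1) gives X = 0.152.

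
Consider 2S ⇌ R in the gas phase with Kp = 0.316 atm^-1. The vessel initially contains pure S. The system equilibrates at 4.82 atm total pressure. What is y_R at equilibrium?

y_R = 0.454

Let X = conversion of S (basis 1 mol S); extent of reaction ξ = 0.5X.
Mole table: n_S = 1 − X; n_R = 0.5X.
Total moles n_T = 1 − 0.5X.
Mole fractions y_i = n_i/n_T; Kp = p_R / (p_S^2) with p_i = y_i·P.
Setting this equal to 0.316 atm^-1 and taking the physical root (0 < X < 1) gives X = 0.625.
Then n_R = 0.312, n_T = 0.688, so y_R = 0.454.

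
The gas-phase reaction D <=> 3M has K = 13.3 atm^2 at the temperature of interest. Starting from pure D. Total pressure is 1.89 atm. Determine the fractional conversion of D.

Let X = conversion of D (basis 1 mol D); extent of reaction ξ = X.
Mole table: n_D = 1 − X; n_M = 3X.
Total moles n_T = 1 + 2X.
Mole fractions y_i = n_i/n_T; K = p_M^3 / (p_D) with p_i = y_i·P.
Equating to 13.3 atm^2 and solving on 0 < X < 1: X = 0.637.

X = 0.637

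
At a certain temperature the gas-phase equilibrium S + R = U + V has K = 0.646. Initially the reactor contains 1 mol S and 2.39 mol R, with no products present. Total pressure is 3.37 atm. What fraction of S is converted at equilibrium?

Let X = conversion of S (basis 1 mol S); extent of reaction ξ = X.
Species balance: n_S = 1 − X; n_R = 2.39 − X; n_U = X; n_V = X.
Total moles n_T = 3.39 (Δν = 0, constant).
Mole fractions y_i = n_i/n_T; K = p_U p_V / (p_S p_R) with p_i = y_i·P.
Equating to 0.646 and solving on 0 < X < 1: X = 0.639.

X = 0.639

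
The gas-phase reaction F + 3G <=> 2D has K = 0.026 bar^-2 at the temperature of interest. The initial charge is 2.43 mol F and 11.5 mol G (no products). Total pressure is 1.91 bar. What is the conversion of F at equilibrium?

X = 0.213

Basis: 2.43 mol F initially; let X = conversion of F. Extent ξ = 2.43X.
Species balance: n_F = 2.43 − 2.43X; n_G = 11.5 − 7.29X; n_D = 4.86X.
n_T = Σnᵢ = 13.9 − 4.86X.
With p_i = (n_i/n_T)P, K = p_D^2 / (p_F p_G^3).
Substituting and setting equal to 0.026 bar^-2 gives a polynomial in X; the root in (0,1) is X = 0.213.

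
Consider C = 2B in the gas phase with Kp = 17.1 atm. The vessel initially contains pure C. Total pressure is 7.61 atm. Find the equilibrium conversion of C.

X = 0.600

Basis: 1 mol C initially; let X = conversion of C. Extent ξ = X.
Mole table: n_C = 1 − X; n_B = 2X.
Summing: n_T = 1 + X.
With p_i = (n_i/n_T)P, Kp = p_B^2 / (p_C).
Equating to 17.1 atm and solving on 0 < X < 1: X = 0.600.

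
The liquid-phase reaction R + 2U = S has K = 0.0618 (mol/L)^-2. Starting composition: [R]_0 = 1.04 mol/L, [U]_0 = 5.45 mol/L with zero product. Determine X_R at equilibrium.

Let X = conversion of R; extent ξ = 1.04·X mol/L.
Concentrations: [R] = 1.04 − 1.04X; [U] = 5.45 − 2.08X; [S] = 1.04X.
K = [S] / ([R] [U]^2).
Setting equal to 0.0618 and solving for X on (0,1) gives X = 0.537.

X = 0.537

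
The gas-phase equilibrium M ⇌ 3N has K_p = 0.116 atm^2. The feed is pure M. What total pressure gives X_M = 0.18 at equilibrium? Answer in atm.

Let X = conversion of M (basis 1 mol M); extent of reaction ξ = X.
At extent ξ: n_M = 1 − X; n_N = 3X.
Summing: n_T = 1 + 2X.
K_p = p_N^3 / (p_M) with p_i = (n_i/n_T)·P.
At X = 0.18: the mole-fraction product g(X) = Π y_i^ν_i = 0.1038. Since K_p = g(X)·P^{2}, P = (K_p/g)^(1/2) = (0.116/0.1038)^(1/2) = 1.06 atm.

P = 1.06 atm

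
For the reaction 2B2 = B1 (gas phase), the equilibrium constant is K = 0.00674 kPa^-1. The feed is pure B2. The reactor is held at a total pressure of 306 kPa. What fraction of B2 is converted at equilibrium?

X = 0.671

Let X = conversion of B2 (basis 1 mol B2); extent of reaction ξ = 0.5X.
Mole table: n_B2 = 1 − X; n_B1 = 0.5X.
Summing: n_T = 1 − 0.5X.
y_i = n_i/n_T, p_i = y_i·P. K = p_B1 / (p_B2^2).
Setting this equal to 0.00674 kPa^-1 and taking the physical root (0 < X < 1) gives X = 0.671.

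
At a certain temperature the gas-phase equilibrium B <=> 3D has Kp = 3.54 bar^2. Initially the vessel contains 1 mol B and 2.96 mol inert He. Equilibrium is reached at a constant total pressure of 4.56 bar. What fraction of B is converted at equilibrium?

X = 0.436

Let X = conversion of B (basis 1 mol B); extent of reaction ξ = X.
At extent ξ: n_B = 1 − X; n_D = 3X; n_I = 2.96 (inert).
Summing: n_T = 3.96 + 2X.
With p_i = (n_i/n_T)P, Kp = p_D^3 / (p_B).
This yields a degree-3 equation in X; solving on (0,1), X = 0.436.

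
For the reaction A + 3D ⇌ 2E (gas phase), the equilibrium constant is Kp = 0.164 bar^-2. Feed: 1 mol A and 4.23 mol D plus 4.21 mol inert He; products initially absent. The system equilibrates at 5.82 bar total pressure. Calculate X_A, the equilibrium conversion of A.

Let X = conversion of A (basis 1 mol A); extent of reaction ξ = X.
Mole table: n_A = 1 − X; n_D = 4.23 − 3X; n_E = 2X; n_I = 4.21 (inert).
Total moles n_T = 9.44 − 2X.
With p_i = (n_i/n_T)P, Kp = p_E^2 / (p_A p_D^3).
This yields a degree-4 equation in X; solving on (0,1), X = 0.474.

X = 0.474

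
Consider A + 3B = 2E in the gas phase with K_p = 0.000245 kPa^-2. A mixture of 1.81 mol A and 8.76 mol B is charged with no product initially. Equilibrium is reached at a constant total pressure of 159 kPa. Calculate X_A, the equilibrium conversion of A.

Let X = conversion of A (basis 1.81 mol A); extent of reaction ξ = 1.81X.
Mole table: n_A = 1.81 − 1.81X; n_B = 8.76 − 5.43X; n_E = 3.62X.
Summing: n_T = 10.6 − 3.62X.
With p_i = (n_i/n_T)P, K_p = p_E^2 / (p_A p_B^3).
This yields a degree-4 equation in X; solving on (0,1), X = 0.699.

X = 0.699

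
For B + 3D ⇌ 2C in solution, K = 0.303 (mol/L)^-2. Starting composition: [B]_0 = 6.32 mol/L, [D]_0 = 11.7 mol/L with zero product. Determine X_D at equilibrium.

X = 0.732

Let X = conversion of D; extent ξ = 11.7X/3 mol/L.
Concentrations: [B] = 6.32 − 3.9X; [D] = 11.7 − 11.7X; [C] = 7.8X.
K = [C]^2 / ([B] [D]^3).
Solving K = 0.303 for X ∈ (0,1): X = 0.732.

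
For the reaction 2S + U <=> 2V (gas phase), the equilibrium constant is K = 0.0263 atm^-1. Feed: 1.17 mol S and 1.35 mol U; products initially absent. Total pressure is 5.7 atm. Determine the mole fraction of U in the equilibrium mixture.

y_U = 0.511

Take 1.17 mol S as basis and let X be its fractional conversion, so ξ = 0.585X.
Mole table: n_S = 1.17 − 1.17X; n_U = 1.35 − 0.585X; n_V = 1.17X.
Total moles n_T = 2.52 − 0.585X.
Mole fractions y_i = n_i/n_T; K = p_V^2 / (p_S^2 p_U) with p_i = y_i·P.
This yields a degree-3 equation in X; solving on (0,1), X = 0.217.
Then n_U = 1.22, n_T = 2.39, so y_U = 0.511.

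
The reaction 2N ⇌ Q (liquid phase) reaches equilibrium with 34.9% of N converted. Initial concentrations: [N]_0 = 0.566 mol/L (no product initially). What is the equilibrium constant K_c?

Let X = conversion of N.
Concentrations: [N] = 0.566 − 0.566X; [Q] = 0.283X.
At X = 0.349: [N] = 0.368, [Q] = 0.0988.
K_c = [Q] / ([N]^2) = 0.727 L/mol.

K_c = 0.727 L/mol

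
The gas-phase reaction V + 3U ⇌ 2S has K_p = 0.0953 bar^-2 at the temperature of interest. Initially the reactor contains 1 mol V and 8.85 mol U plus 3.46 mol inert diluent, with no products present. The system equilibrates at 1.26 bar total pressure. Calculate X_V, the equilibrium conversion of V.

Take 1 mol V as basis and let X be its fractional conversion, so ξ = X.
Species balance: n_V = 1 − X; n_U = 8.85 − 3X; n_S = 2X; n_I = 3.46 (inert).
Total moles n_T = 13.3 − 2X.
y_i = n_i/n_T, p_i = y_i·P. K_p = p_S^2 / (p_V p_U^3).
Setting this equal to 0.0953 bar^-2 and taking the physical root (0 < X < 1) gives X = 0.290.

X = 0.290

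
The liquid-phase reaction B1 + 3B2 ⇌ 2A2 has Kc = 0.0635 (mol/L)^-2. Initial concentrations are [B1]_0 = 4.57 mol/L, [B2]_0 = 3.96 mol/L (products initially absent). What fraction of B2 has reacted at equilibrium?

X = 0.510

Let X = conversion of B2; extent ξ = 3.96X/3 mol/L.
Concentrations: [B1] = 4.57 − 1.32X; [B2] = 3.96 − 3.96X; [A2] = 2.64X.
Kc = [A2]^2 / ([B1] [B2]^3).
Setting equal to 0.0635 and solving for X on (0,1) gives X = 0.510.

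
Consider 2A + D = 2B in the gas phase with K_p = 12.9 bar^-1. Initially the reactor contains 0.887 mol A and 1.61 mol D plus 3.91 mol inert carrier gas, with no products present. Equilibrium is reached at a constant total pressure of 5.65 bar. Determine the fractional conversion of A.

Take 0.887 mol A as basis and let X be its fractional conversion, so ξ = 0.444X.
Moles: n_A = 0.887 − 0.887X; n_D = 1.61 − 0.444X; n_B = 0.887X; n_I = 3.91 (inert).
Total moles n_T = 6.41 − 0.444X.
Mole fractions y_i = n_i/n_T; K_p = p_B^2 / (p_A^2 p_D) with p_i = y_i·P.
This yields a degree-3 equation in X; solving on (0,1), X = 0.796.

X = 0.796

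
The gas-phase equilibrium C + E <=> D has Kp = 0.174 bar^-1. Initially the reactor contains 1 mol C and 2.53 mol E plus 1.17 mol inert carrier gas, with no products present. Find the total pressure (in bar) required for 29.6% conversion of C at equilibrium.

Basis: 1 mol C initially; let X = conversion of C. Extent ξ = X.
Species balance: n_C = 1 − X; n_E = 2.53 − X; n_D = X; n_I = 1.17 (inert).
n_T = Σnᵢ = 4.7 − X.
Kp = p_D / (p_C p_E) with p_i = (n_i/n_T)·P.
At X = 0.296: the mole-fraction product g(X) = Π y_i^ν_i = 0.8289. Since Kp = g(X)·P^{-1}, P = (g/Kp)^(1/1) = (0.8289/0.174)^(1/1) = 4.76 bar.

P = 4.76 bar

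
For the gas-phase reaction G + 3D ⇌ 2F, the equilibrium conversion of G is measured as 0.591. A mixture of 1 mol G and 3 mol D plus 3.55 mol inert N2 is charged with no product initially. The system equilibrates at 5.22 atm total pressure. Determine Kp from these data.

Kp = 2.75 atm^-2

Take 1 mol G as basis and let X be its fractional conversion, so ξ = X.
Moles: n_G = 1 − X; n_D = 3 − 3X; n_F = 2X; n_I = 3.55 (inert).
Summing: n_T = 7.55 − 2X.
At X = 0.591: n_G = 0.409, n_D = 1.23, n_F = 1.18, n_T = 6.37.
p_i = (n_i/n_T)·P. Kp = p_F^2 / (p_G p_D^3) = 2.75 atm^-2.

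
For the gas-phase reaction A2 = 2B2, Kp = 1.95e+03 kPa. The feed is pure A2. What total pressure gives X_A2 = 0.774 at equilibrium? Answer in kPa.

Take 1 mol A2 as basis and let X be its fractional conversion, so ξ = X.
Mole table: n_A2 = 1 − X; n_B2 = 2X.
Total moles n_T = 1 + X.
Kp = p_B2^2 / (p_A2) with p_i = (n_i/n_T)·P.
At X = 0.774: the mole-fraction product g(X) = Π y_i^ν_i = 5.977. Since Kp = g(X)·P^{1}, P = (Kp/g)^(1/1) = (1.95e+03/5.977)^(1/1) = 326 kPa.

P = 326 kPa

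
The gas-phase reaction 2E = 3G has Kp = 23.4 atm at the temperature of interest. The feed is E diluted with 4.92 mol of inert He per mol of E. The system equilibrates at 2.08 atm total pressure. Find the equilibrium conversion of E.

X = 0.834

Take 1 mol E as basis and let X be its fractional conversion, so ξ = 0.5X.
At extent ξ: n_E = 1 − X; n_G = 1.5X; n_I = 4.92 (inert).
Summing: n_T = 5.92 + 0.5X.
y_i = n_i/n_T, p_i = y_i·P. Kp = p_G^3 / (p_E^2).
Setting this equal to 23.4 atm and taking the physical root (0 < X < 1) gives X = 0.834.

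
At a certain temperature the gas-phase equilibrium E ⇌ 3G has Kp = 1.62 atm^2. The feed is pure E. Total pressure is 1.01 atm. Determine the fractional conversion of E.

X = 0.490

Take 1 mol E as basis and let X be its fractional conversion, so ξ = X.
Moles: n_E = 1 − X; n_G = 3X.
n_T = Σnᵢ = 1 + 2X.
Mole fractions y_i = n_i/n_T; Kp = p_G^3 / (p_E) with p_i = y_i·P.
Equating to 1.62 atm^2 and solving on 0 < X < 1: X = 0.490.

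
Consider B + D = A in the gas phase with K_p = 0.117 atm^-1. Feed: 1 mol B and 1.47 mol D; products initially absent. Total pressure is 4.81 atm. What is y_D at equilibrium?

Let X = conversion of B (basis 1 mol B); extent of reaction ξ = X.
Moles: n_B = 1 − X; n_D = 1.47 − X; n_A = X.
n_T = Σnᵢ = 2.47 − X.
y_i = n_i/n_T, p_i = y_i·P. K_p = p_A / (p_B p_D).
This yields a degree-2 equation in X; solving on (0,1), X = 0.237.
Then n_D = 1.23, n_T = 2.23, so y_D = 0.552.

y_D = 0.552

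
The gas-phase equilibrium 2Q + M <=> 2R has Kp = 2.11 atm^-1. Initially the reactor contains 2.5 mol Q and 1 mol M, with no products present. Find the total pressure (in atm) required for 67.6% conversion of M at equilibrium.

Take 1 mol M as basis and let X be its fractional conversion, so ξ = X.
Species balance: n_Q = 2.5 − 2X; n_M = 1 − X; n_R = 2X.
n_T = Σnᵢ = 3.5 − X.
Kp = p_R^2 / (p_Q^2 p_M) with p_i = (n_i/n_T)·P.
At X = 0.676: the mole-fraction product g(X) = Π y_i^ν_i = 12.09. Since Kp = g(X)·P^{-1}, P = (g/Kp)^(1/1) = (12.09/2.11)^(1/1) = 5.73 atm.

P = 5.73 atm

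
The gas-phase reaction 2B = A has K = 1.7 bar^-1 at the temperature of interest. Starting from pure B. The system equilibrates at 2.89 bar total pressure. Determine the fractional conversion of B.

Basis: 1 mol B initially; let X = conversion of B. Extent ξ = 0.5X.
Moles: n_B = 1 − X; n_A = 0.5X.
Summing: n_T = 1 − 0.5X.
With p_i = (n_i/n_T)P, K = p_A / (p_B^2).
Equating to 1.7 bar^-1 and solving on 0 < X < 1: X = 0.780.

X = 0.780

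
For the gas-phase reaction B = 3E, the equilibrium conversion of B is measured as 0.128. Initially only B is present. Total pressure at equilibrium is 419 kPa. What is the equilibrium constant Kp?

Let X = conversion of B (basis 1 mol B); extent of reaction ξ = X.
Mole table: n_B = 1 − X; n_E = 3X.
Total moles n_T = 1 + 2X.
At X = 0.128: n_B = 0.872, n_E = 0.384, n_T = 1.26.
p_i = (n_i/n_T)·P. Kp = p_E^3 / (p_B) = 7.23e+03 kPa^2.

Kp = 7.23e+03 kPa^2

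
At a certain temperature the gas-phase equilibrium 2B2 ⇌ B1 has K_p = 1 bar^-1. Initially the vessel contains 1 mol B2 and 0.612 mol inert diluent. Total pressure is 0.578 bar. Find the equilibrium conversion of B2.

Let X = conversion of B2 (basis 1 mol B2); extent of reaction ξ = 0.5X.
Species balance: n_B2 = 1 − X; n_B1 = 0.5X; n_I = 0.612 (inert).
n_T = Σnᵢ = 1.61 − 0.5X.
Mole fractions y_i = n_i/n_T; K_p = p_B1 / (p_B2^2) with p_i = y_i·P.
Setting this equal to 1 bar^-1 and taking the physical root (0 < X < 1) gives X = 0.345.

X = 0.345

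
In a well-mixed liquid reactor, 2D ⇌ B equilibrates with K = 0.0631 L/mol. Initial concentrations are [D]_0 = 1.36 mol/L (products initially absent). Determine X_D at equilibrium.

Let X = conversion of D; extent ξ = 1.36X/2 mol/L.
Concentrations: [D] = 1.36 − 1.36X; [B] = 0.68X.
K = [B] / ([D]^2).
This equals 0.0631 at X = 0.130 (the root in 0 < X < 1).

X = 0.130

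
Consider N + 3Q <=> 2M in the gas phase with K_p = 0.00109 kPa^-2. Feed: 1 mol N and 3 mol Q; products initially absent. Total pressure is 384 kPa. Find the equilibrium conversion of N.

Take 1 mol N as basis and let X be its fractional conversion, so ξ = X.
Moles: n_N = 1 − X; n_Q = 3 − 3X; n_M = 2X.
n_T = Σnᵢ = 4 − 2X.
With p_i = (n_i/n_T)P, K_p = p_M^2 / (p_N p_Q^3).
This yields a degree-4 equation in X; solving on (0,1), X = 0.761.

X = 0.761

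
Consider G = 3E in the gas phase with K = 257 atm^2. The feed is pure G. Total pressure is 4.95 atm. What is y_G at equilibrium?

Basis: 1 mol G initially; let X = conversion of G. Extent ξ = X.
Mole table: n_G = 1 − X; n_E = 3X.
Total moles n_T = 1 + 2X.
With p_i = (n_i/n_T)P, K = p_E^3 / (p_G).
This yields a degree-3 equation in X; solving on (0,1), X = 0.804.
Then n_G = 0.196, n_T = 2.61, so y_G = 0.075.

y_G = 0.075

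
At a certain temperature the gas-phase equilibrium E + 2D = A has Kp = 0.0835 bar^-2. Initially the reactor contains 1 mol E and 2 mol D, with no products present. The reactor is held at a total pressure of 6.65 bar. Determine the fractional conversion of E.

X = 0.487

Basis: 1 mol E initially; let X = conversion of E. Extent ξ = X.
Moles: n_E = 1 − X; n_D = 2 − 2X; n_A = X.
n_T = Σnᵢ = 3 − 2X.
With p_i = (n_i/n_T)P, Kp = p_A / (p_E p_D^2).
Setting this equal to 0.0835 bar^-2 and taking the physical root (0 < X < 1) gives X = 0.487.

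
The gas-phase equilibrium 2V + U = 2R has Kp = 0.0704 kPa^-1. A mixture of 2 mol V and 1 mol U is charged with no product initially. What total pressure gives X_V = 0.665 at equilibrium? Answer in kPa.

Basis: 2 mol V initially; let X = conversion of V. Extent ξ = X.
Moles: n_V = 2 − 2X; n_U = 1 − X; n_R = 2X.
n_T = Σnᵢ = 3 − X.
Kp = p_R^2 / (p_V^2 p_U) with p_i = (n_i/n_T)·P.
At X = 0.665: the mole-fraction product g(X) = Π y_i^ν_i = 27.47. Since Kp = g(X)·P^{-1}, P = (g/Kp)^(1/1) = (27.47/0.0704)^(1/1) = 390 kPa.

P = 390 kPa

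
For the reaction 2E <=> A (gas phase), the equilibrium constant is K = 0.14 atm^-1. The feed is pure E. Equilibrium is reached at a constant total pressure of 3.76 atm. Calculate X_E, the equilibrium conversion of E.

Let X = conversion of E (basis 1 mol E); extent of reaction ξ = 0.5X.
Mole table: n_E = 1 − X; n_A = 0.5X.
Total moles n_T = 1 − 0.5X.
Mole fractions y_i = n_i/n_T; K = p_A / (p_E^2) with p_i = y_i·P.
Equating to 0.14 atm^-1 and solving on 0 < X < 1: X = 0.433.

X = 0.433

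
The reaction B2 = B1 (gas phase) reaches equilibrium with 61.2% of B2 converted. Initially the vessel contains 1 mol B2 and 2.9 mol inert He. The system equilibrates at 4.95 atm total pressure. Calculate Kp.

Basis: 1 mol B2 initially; let X = conversion of B2. Extent ξ = X.
Moles: n_B2 = 1 − X; n_B1 = X; n_I = 2.9 (inert).
Since Δν = 0, n_T = 3.9 throughout.
At X = 0.612: n_B2 = 0.388, n_B1 = 0.612, n_T = 3.9.
p_i = (n_i/n_T)·P. Kp = p_B1 / (p_B2) = 1.58.

Kp = 1.58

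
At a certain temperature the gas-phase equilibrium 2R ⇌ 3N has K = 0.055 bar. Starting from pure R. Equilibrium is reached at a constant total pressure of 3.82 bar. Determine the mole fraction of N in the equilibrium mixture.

Let X = conversion of R (basis 1 mol R); extent of reaction ξ = 0.5X.
Mole table: n_R = 1 − X; n_N = 1.5X.
Total moles n_T = 1 + 0.5X.
With p_i = (n_i/n_T)P, K = p_N^3 / (p_R^2).
This yields a degree-3 equation in X; solving on (0,1), X = 0.149.
Then n_N = 0.224, n_T = 1.07, so y_N = 0.208.

y_N = 0.208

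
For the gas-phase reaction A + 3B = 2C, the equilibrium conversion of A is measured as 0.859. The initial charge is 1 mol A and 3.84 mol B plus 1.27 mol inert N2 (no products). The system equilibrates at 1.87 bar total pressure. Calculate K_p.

K_p = 57.3 bar^-2

Basis: 1 mol A initially; let X = conversion of A. Extent ξ = X.
Species balance: n_A = 1 − X; n_B = 3.84 − 3X; n_C = 2X; n_I = 1.27 (inert).
n_T = Σnᵢ = 6.11 − 2X.
At X = 0.859: n_A = 0.141, n_B = 1.26, n_C = 1.72, n_T = 4.39.
p_i = (n_i/n_T)·P. K_p = p_C^2 / (p_A p_B^3) = 57.3 bar^-2.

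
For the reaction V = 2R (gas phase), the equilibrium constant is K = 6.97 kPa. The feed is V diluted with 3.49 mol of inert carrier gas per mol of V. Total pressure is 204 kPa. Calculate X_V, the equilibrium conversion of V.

Take 1 mol V as basis and let X be its fractional conversion, so ξ = X.
Mole table: n_V = 1 − X; n_R = 2X; n_I = 3.49 (inert).
Summing: n_T = 4.49 + X.
With p_i = (n_i/n_T)P, K = p_R^2 / (p_V).
This yields a degree-2 equation in X; solving on (0,1), X = 0.181.

X = 0.181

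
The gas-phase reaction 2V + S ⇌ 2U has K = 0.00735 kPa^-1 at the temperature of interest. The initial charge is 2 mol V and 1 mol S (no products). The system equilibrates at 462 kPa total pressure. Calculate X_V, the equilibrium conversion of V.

Basis: 2 mol V initially; let X = conversion of V. Extent ξ = X.
At extent ξ: n_V = 2 − 2X; n_S = 1 − X; n_U = 2X.
Total moles n_T = 3 − X.
y_i = n_i/n_T, p_i = y_i·P. K = p_U^2 / (p_V^2 p_S).
This yields a degree-3 equation in X; solving on (0,1), X = 0.459.

X = 0.459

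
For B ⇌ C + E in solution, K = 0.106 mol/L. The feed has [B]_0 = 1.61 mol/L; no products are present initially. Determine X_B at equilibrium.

X = 0.226

Let X = conversion of B; extent ξ = 1.61·X mol/L.
Concentrations: [B] = 1.61 − 1.61X; [C] = 1.61X; [E] = 1.61X.
K = [C] [E] / ([B]).
Solving K = 0.106 for X ∈ (0,1): X = 0.226.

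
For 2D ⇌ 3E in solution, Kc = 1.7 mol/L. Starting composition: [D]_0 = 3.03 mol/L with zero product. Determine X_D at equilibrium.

Let X = conversion of D; extent ξ = 3.03X/2 mol/L.
Concentrations: [D] = 3.03 − 3.03X; [E] = 4.54X.
Kc = [E]^3 / ([D]^2).
This equals 1.7 at X = 0.394 (the root in 0 < X < 1).

X = 0.394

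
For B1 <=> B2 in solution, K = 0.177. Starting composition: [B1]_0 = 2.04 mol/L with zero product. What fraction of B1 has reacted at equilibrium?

Let X = conversion of B1; extent ξ = 2.04·X mol/L.
Concentrations: [B1] = 2.04 − 2.04X; [B2] = 2.04X.
K = [B2] / ([B1]).
Solving K = 0.177 for X ∈ (0,1): X = 0.150.

X = 0.150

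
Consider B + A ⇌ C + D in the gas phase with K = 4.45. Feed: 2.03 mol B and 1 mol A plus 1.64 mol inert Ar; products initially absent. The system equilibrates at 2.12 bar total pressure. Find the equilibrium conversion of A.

X = 0.859

Let X = conversion of A (basis 1 mol A); extent of reaction ξ = X.
At extent ξ: n_B = 2.03 − X; n_A = 1 − X; n_C = X; n_D = X; n_I = 1.64 (inert).
n_T stays at 4.67 (no change in mole number).
Mole fractions y_i = n_i/n_T; K = p_C p_D / (p_B p_A) with p_i = y_i·P.
Setting this equal to 4.45 and taking the physical root (0 < X < 1) gives X = 0.859.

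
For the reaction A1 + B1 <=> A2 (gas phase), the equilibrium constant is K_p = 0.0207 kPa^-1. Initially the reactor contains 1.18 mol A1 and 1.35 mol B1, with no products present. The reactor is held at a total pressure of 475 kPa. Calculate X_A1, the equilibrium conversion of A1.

Let X = conversion of A1 (basis 1.18 mol A1); extent of reaction ξ = 1.18X.
Mole table: n_A1 = 1.18 − 1.18X; n_B1 = 1.35 − 1.18X; n_A2 = 1.18X.
n_T = Σnᵢ = 2.53 − 1.18X.
y_i = n_i/n_T, p_i = y_i·P. K_p = p_A2 / (p_A1 p_B1).
Equating to 0.0207 kPa^-1 and solving on 0 < X < 1: X = 0.739.

X = 0.739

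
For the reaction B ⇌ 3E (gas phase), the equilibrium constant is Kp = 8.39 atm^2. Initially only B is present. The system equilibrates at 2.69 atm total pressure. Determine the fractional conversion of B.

Basis: 1 mol B initially; let X = conversion of B. Extent ξ = X.
At extent ξ: n_B = 1 − X; n_E = 3X.
Total moles n_T = 1 + 2X.
Mole fractions y_i = n_i/n_T; Kp = p_E^3 / (p_B) with p_i = y_i·P.
Equating to 8.39 atm^2 and solving on 0 < X < 1: X = 0.440.

X = 0.440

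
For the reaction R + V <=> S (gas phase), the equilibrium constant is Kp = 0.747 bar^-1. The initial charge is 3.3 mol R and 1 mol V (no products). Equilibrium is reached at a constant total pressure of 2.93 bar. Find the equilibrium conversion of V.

Basis: 1 mol V initially; let X = conversion of V. Extent ξ = X.
Moles: n_R = 3.3 − X; n_V = 1 − X; n_S = X.
n_T = Σnᵢ = 4.3 − X.
y_i = n_i/n_T, p_i = y_i·P. Kp = p_S / (p_R p_V).
Setting this equal to 0.747 bar^-1 and taking the physical root (0 < X < 1) gives X = 0.615.

X = 0.615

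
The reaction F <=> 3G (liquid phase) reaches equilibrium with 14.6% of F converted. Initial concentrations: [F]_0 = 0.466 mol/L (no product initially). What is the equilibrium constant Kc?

Let X = conversion of F.
Concentrations: [F] = 0.466 − 0.466X; [G] = 1.4X.
At X = 0.146: [F] = 0.398, [G] = 0.204.
Kc = [G]^3 / ([F]) = 0.0214 (mol/L)^2.

Kc = 0.0214 (mol/L)^2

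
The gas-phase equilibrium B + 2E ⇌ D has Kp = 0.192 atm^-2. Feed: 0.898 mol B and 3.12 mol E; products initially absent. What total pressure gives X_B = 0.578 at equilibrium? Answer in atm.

P = 3.82 atm

Let X = conversion of B (basis 0.898 mol B); extent of reaction ξ = 0.898X.
Mole table: n_B = 0.898 − 0.898X; n_E = 3.12 − 1.8X; n_D = 0.898X.
n_T = Σnᵢ = 4.02 − 1.8X.
Kp = p_D / (p_B p_E^2) with p_i = (n_i/n_T)·P.
At X = 0.578: the mole-fraction product g(X) = Π y_i^ν_i = 2.806. Since Kp = g(X)·P^{-2}, P = (g/Kp)^(1/2) = (2.806/0.192)^(1/2) = 3.82 atm.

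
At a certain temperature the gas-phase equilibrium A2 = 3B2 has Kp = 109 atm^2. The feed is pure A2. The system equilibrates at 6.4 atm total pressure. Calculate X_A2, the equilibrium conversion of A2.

X = 0.578

Basis: 1 mol A2 initially; let X = conversion of A2. Extent ξ = X.
Moles: n_A2 = 1 − X; n_B2 = 3X.
n_T = Σnᵢ = 1 + 2X.
With p_i = (n_i/n_T)P, Kp = p_B2^3 / (p_A2).
This yields a degree-3 equation in X; solving on (0,1), X = 0.578.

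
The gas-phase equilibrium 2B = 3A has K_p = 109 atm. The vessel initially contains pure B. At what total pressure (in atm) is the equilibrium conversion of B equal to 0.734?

Let X = conversion of B (basis 1 mol B); extent of reaction ξ = 0.5X.
Species balance: n_B = 1 − X; n_A = 1.5X.
Total moles n_T = 1 + 0.5X.
K_p = p_A^3 / (p_B^2) with p_i = (n_i/n_T)·P.
At X = 0.734: the mole-fraction product g(X) = Π y_i^ν_i = 13.8. Since K_p = g(X)·P^{1}, P = (K_p/g)^(1/1) = (109/13.8)^(1/1) = 7.9 atm.

P = 7.9 atm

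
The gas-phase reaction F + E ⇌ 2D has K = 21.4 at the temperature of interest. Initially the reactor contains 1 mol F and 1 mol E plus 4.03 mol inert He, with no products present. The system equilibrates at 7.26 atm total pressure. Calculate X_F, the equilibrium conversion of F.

Take 1 mol F as basis and let X be its fractional conversion, so ξ = X.
Species balance: n_F = 1 − X; n_E = 1 − X; n_D = 2X; n_I = 4.03 (inert).
Since Δν = 0, n_T = 6.03 throughout.
With p_i = (n_i/n_T)P, K = p_D^2 / (p_F p_E).
Substituting and setting equal to 21.4 gives a polynomial in X; the root in (0,1) is X = 0.698.

X = 0.698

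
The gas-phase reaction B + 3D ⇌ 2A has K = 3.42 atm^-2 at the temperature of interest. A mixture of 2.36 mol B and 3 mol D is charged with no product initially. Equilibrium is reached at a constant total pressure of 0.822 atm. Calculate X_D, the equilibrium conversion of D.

X = 0.472

Let X = conversion of D (basis 3 mol D); extent of reaction ξ = X.
Mole table: n_B = 2.36 − X; n_D = 3 − 3X; n_A = 2X.
Summing: n_T = 5.36 − 2X.
y_i = n_i/n_T, p_i = y_i·P. K = p_A^2 / (p_B p_D^3).
Substituting and setting equal to 3.42 atm^-2 gives a polynomial in X; the root in (0,1) is X = 0.472.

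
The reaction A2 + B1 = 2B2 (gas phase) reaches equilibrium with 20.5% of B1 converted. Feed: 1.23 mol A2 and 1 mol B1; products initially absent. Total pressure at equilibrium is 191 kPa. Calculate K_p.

K_p = 0.206

Take 1 mol B1 as basis and let X be its fractional conversion, so ξ = X.
Mole table: n_A2 = 1.23 − X; n_B1 = 1 − X; n_B2 = 2X.
n_T stays at 2.23 (no change in mole number).
At X = 0.205: n_A2 = 1.02, n_B1 = 0.795, n_B2 = 0.41, n_T = 2.23.
p_i = (n_i/n_T)·P. K_p = p_B2^2 / (p_A2 p_B1) = 0.206.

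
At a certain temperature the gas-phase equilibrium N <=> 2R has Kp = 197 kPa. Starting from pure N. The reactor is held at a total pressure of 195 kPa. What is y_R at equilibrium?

y_R = 0.620

Basis: 1 mol N initially; let X = conversion of N. Extent ξ = X.
Moles: n_N = 1 − X; n_R = 2X.
n_T = Σnᵢ = 1 + X.
With p_i = (n_i/n_T)P, Kp = p_R^2 / (p_N).
Substituting and setting equal to 197 kPa gives a polynomial in X; the root in (0,1) is X = 0.449.
Then n_R = 0.898, n_T = 1.45, so y_R = 0.620.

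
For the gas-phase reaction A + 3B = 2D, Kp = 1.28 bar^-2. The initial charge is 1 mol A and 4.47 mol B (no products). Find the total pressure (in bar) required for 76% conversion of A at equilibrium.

Basis: 1 mol A initially; let X = conversion of A. Extent ξ = X.
Mole table: n_A = 1 − X; n_B = 4.47 − 3X; n_D = 2X.
n_T = Σnᵢ = 5.47 − 2X.
Kp = p_D^2 / (p_A p_B^3) with p_i = (n_i/n_T)·P.
At X = 0.76: the mole-fraction product g(X) = Π y_i^ν_i = 14.3. Since Kp = g(X)·P^{-2}, P = (g/Kp)^(1/2) = (14.3/1.28)^(1/2) = 3.34 bar.

P = 3.34 bar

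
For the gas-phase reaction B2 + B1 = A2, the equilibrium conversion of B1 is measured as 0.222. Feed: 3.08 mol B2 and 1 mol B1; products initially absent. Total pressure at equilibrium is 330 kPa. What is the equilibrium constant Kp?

Basis: 1 mol B1 initially; let X = conversion of B1. Extent ξ = X.
At extent ξ: n_B2 = 3.08 − X; n_B1 = 1 − X; n_A2 = X.
n_T = Σnᵢ = 4.08 − X.
At X = 0.222: n_B2 = 2.86, n_B1 = 0.778, n_A2 = 0.222, n_T = 3.86.
p_i = (n_i/n_T)·P. Kp = p_A2 / (p_B2 p_B1) = 0.00117 kPa^-1.

Kp = 0.00117 kPa^-1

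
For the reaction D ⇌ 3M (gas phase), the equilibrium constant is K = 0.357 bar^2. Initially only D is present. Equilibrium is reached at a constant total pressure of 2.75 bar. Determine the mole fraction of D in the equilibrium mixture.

y_D = 0.682

Take 1 mol D as basis and let X be its fractional conversion, so ξ = X.
Mole table: n_D = 1 − X; n_M = 3X.
n_T = Σnᵢ = 1 + 2X.
With p_i = (n_i/n_T)P, K = p_M^3 / (p_D).
This yields a degree-3 equation in X; solving on (0,1), X = 0.135.
Then n_D = 0.865, n_T = 1.27, so y_D = 0.682.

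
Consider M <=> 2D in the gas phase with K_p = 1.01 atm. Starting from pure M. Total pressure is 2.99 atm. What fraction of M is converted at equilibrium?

X = 0.279

Take 1 mol M as basis and let X be its fractional conversion, so ξ = X.
Species balance: n_M = 1 − X; n_D = 2X.
Total moles n_T = 1 + X.
Mole fractions y_i = n_i/n_T; K_p = p_D^2 / (p_M) with p_i = y_i·P.
This yields a degree-2 equation in X; solving on (0,1), X = 0.279.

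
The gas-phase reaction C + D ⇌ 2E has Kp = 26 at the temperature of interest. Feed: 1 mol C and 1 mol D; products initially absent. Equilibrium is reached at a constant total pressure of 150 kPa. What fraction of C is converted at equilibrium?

X = 0.718

Let X = conversion of C (basis 1 mol C); extent of reaction ξ = X.
Moles: n_C = 1 − X; n_D = 1 − X; n_E = 2X.
Total moles n_T = 2 (Δν = 0, constant).
Mole fractions y_i = n_i/n_T; Kp = p_E^2 / (p_C p_D) with p_i = y_i·P.
Setting this equal to 26 and taking the physical root (0 < X < 1) gives X = 0.718.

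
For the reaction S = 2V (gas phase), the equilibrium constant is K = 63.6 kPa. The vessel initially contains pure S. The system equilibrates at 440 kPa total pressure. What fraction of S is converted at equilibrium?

Basis: 1 mol S initially; let X = conversion of S. Extent ξ = X.
Species balance: n_S = 1 − X; n_V = 2X.
n_T = Σnᵢ = 1 + X.
With p_i = (n_i/n_T)P, K = p_V^2 / (p_S).
Equating to 63.6 kPa and solving on 0 < X < 1: X = 0.187.

X = 0.187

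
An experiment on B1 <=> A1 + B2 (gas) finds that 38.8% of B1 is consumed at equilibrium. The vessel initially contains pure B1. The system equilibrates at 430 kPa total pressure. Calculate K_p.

Let X = conversion of B1 (basis 1 mol B1); extent of reaction ξ = X.
Species balance: n_B1 = 1 − X; n_A1 = X; n_B2 = X.
n_T = Σnᵢ = 1 + X.
At X = 0.388: n_B1 = 0.612, n_A1 = 0.388, n_B2 = 0.388, n_T = 1.39.
p_i = (n_i/n_T)·P. K_p = p_A1 p_B2 / (p_B1) = 76.2 kPa.

K_p = 76.2 kPa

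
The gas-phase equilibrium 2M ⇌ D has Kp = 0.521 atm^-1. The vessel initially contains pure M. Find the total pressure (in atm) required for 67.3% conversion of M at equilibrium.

P = 4.01 atm

Basis: 1 mol M initially; let X = conversion of M. Extent ξ = 0.5X.
Moles: n_M = 1 − X; n_D = 0.5X.
n_T = Σnᵢ = 1 − 0.5X.
Kp = p_D / (p_M^2) with p_i = (n_i/n_T)·P.
At X = 0.673: the mole-fraction product g(X) = Π y_i^ν_i = 2.088. Since Kp = g(X)·P^{-1}, P = (g/Kp)^(1/1) = (2.088/0.521)^(1/1) = 4.01 atm.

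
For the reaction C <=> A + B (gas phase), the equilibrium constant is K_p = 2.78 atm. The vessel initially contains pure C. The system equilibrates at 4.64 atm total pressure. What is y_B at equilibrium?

y_B = 0.380

Basis: 1 mol C initially; let X = conversion of C. Extent ξ = X.
Moles: n_C = 1 − X; n_A = X; n_B = X.
n_T = Σnᵢ = 1 + X.
y_i = n_i/n_T, p_i = y_i·P. K_p = p_A p_B / (p_C).
Substituting and setting equal to 2.78 atm gives a polynomial in X; the root in (0,1) is X = 0.612.
Then n_B = 0.612, n_T = 1.61, so y_B = 0.380.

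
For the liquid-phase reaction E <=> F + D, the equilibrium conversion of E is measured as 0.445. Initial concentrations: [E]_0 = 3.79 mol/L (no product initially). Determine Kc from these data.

Kc = 1.35 mol/L

Let X = conversion of E.
Concentrations: [E] = 3.79 − 3.79X; [F] = 3.79X; [D] = 3.79X.
At X = 0.445: [E] = 2.1, [F] = 1.69, [D] = 1.69.
Kc = [F] [D] / ([E]) = 1.35 mol/L.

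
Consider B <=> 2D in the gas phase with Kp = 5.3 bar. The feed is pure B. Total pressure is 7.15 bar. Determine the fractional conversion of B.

X = 0.395

Basis: 1 mol B initially; let X = conversion of B. Extent ξ = X.
At extent ξ: n_B = 1 − X; n_D = 2X.
n_T = Σnᵢ = 1 + X.
Mole fractions y_i = n_i/n_T; Kp = p_D^2 / (p_B) with p_i = y_i·P.
Equating to 5.3 bar and solving on 0 < X < 1: X = 0.395.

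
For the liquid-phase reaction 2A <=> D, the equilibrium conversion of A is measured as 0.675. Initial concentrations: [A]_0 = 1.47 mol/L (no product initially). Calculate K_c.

K_c = 2.17 L/mol

Let X = conversion of A.
Concentrations: [A] = 1.47 − 1.47X; [D] = 0.735X.
At X = 0.675: [A] = 0.478, [D] = 0.496.
K_c = [D] / ([A]^2) = 2.17 L/mol.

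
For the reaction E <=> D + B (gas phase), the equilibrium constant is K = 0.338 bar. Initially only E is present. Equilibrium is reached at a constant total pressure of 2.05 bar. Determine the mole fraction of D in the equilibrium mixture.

Basis: 1 mol E initially; let X = conversion of E. Extent ξ = X.
Moles: n_E = 1 − X; n_D = X; n_B = X.
Summing: n_T = 1 + X.
Mole fractions y_i = n_i/n_T; K = p_D p_B / (p_E) with p_i = y_i·P.
Substituting and setting equal to 0.338 bar gives a polynomial in X; the root in (0,1) is X = 0.376.
Then n_D = 0.376, n_T = 1.38, so y_D = 0.273.

y_D = 0.273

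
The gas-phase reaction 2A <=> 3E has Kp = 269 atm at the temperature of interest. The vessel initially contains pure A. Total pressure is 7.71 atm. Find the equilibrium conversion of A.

Basis: 1 mol A initially; let X = conversion of A. Extent ξ = 0.5X.
Moles: n_A = 1 − X; n_E = 1.5X.
Summing: n_T = 1 + 0.5X.
With p_i = (n_i/n_T)P, Kp = p_E^3 / (p_A^2).
Setting this equal to 269 atm and taking the physical root (0 < X < 1) gives X = 0.809.

X = 0.809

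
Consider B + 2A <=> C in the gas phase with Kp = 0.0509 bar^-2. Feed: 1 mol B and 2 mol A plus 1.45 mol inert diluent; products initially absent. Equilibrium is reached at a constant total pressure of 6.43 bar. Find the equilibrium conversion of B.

Basis: 1 mol B initially; let X = conversion of B. Extent ξ = X.
Moles: n_B = 1 − X; n_A = 2 − 2X; n_C = X; n_I = 1.45 (inert).
Summing: n_T = 4.45 − 2X.
y_i = n_i/n_T, p_i = y_i·P. Kp = p_C / (p_B p_A^2).
Equating to 0.0509 bar^-2 and solving on 0 < X < 1: X = 0.237.

X = 0.237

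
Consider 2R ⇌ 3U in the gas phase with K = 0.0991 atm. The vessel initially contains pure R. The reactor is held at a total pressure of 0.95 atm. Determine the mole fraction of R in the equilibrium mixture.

y_R = 0.648

Basis: 1 mol R initially; let X = conversion of R. Extent ξ = 0.5X.
Species balance: n_R = 1 − X; n_U = 1.5X.
Total moles n_T = 1 + 0.5X.
Mole fractions y_i = n_i/n_T; K = p_U^3 / (p_R^2) with p_i = y_i·P.
This yields a degree-3 equation in X; solving on (0,1), X = 0.266.
Then n_R = 0.734, n_T = 1.13, so y_R = 0.648.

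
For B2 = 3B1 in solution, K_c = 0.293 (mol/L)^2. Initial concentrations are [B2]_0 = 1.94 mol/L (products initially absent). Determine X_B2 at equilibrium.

Let X = conversion of B2; extent ξ = 1.94·X mol/L.
Concentrations: [B2] = 1.94 − 1.94X; [B1] = 5.82X.
K_c = [B1]^3 / ([B2]).
Setting equal to 0.293 and solving for X on (0,1) gives X = 0.136.

X = 0.136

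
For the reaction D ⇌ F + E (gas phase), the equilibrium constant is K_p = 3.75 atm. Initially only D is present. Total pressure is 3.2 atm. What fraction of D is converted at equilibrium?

X = 0.735

Take 1 mol D as basis and let X be its fractional conversion, so ξ = X.
Species balance: n_D = 1 − X; n_F = X; n_E = X.
Summing: n_T = 1 + X.
y_i = n_i/n_T, p_i = y_i·P. K_p = p_F p_E / (p_D).
Substituting and setting equal to 3.75 atm gives a polynomial in X; the root in (0,1) is X = 0.735.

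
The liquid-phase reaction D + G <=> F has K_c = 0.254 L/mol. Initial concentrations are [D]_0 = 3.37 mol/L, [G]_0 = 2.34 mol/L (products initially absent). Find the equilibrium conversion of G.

Let X = conversion of G; extent ξ = 2.34·X mol/L.
Concentrations: [D] = 3.37 − 2.34X; [G] = 2.34 − 2.34X; [F] = 2.34X.
K_c = [F] / ([D] [G]).
Solving K_c = 0.254 for X ∈ (0,1): X = 0.385.

X = 0.385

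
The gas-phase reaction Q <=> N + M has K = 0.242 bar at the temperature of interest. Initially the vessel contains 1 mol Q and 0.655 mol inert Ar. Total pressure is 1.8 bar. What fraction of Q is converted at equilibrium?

Let X = conversion of Q (basis 1 mol Q); extent of reaction ξ = X.
Species balance: n_Q = 1 − X; n_N = X; n_M = X; n_I = 0.655 (inert).
n_T = Σnᵢ = 1.66 + X.
With p_i = (n_i/n_T)P, K = p_N p_M / (p_Q).
This yields a degree-2 equation in X; solving on (0,1), X = 0.406.

X = 0.406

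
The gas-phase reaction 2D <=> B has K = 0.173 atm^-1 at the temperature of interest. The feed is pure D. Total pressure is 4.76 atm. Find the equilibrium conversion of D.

Basis: 1 mol D initially; let X = conversion of D. Extent ξ = 0.5X.
Species balance: n_D = 1 − X; n_B = 0.5X.
Total moles n_T = 1 − 0.5X.
Mole fractions y_i = n_i/n_T; K = p_B / (p_D^2) with p_i = y_i·P.
Equating to 0.173 atm^-1 and solving on 0 < X < 1: X = 0.517.

X = 0.517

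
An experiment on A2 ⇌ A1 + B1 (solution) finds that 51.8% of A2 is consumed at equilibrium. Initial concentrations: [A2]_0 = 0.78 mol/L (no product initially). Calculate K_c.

K_c = 0.434 mol/L

Let X = conversion of A2.
Concentrations: [A2] = 0.78 − 0.78X; [A1] = 0.78X; [B1] = 0.78X.
At X = 0.518: [A2] = 0.376, [A1] = 0.404, [B1] = 0.404.
K_c = [A1] [B1] / ([A2]) = 0.434 mol/L.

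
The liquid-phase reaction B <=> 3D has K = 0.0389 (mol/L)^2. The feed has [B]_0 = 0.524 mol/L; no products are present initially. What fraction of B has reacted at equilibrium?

Let X = conversion of B; extent ξ = 0.524·X mol/L.
Concentrations: [B] = 0.524 − 0.524X; [D] = 1.57X.
K = [D]^3 / ([B]).
Setting equal to 0.0389 and solving for X on (0,1) gives X = 0.164.

X = 0.164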